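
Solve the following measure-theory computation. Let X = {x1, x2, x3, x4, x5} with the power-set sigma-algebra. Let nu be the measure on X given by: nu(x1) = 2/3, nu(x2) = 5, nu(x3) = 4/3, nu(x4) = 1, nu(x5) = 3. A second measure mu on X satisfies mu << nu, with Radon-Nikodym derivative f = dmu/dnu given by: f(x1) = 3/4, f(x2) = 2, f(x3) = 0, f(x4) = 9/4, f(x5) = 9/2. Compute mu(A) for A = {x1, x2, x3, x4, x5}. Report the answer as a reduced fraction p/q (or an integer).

By the defining property of the Radon-Nikodym derivative, for every measurable set A,
  mu(A) = integral_A f dnu.
Since nu is a discrete measure concentrated on the atoms of X, the integral over A reduces to the sum
  mu(A) = sum_{x in A} f(x) * nu({x}).
Computing each term:
  x1: f(x1) * nu(x1) = 3/4 * 2/3 = 1/2.
  x2: f(x2) * nu(x2) = 2 * 5 = 10.
  x3: f(x3) * nu(x3) = 0 * 4/3 = 0.
  x4: f(x4) * nu(x4) = 9/4 * 1 = 9/4.
  x5: f(x5) * nu(x5) = 9/2 * 3 = 27/2.
Summing: mu(A) = 1/2 + 10 + 0 + 9/4 + 27/2 = 105/4.

105/4


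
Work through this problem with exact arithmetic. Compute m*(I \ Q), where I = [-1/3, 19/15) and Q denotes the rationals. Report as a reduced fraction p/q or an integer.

The interval I = [-1/3, 19/15) has m(I) = 19/15 - (-1/3) = 8/5 (endpoints are measure-zero, so open/closed/half-open agree). Write I = (I cap Q) u (I \ Q). The rationals in I are countable, so m*(I cap Q) = 0 (cover each rational by intervals whose total length is arbitrarily small). By countable subadditivity m*(I) <= m*(I cap Q) + m*(I \ Q), hence m*(I \ Q) >= m(I) = 8/5. The reverse inequality m*(I \ Q) <= m*(I) = 8/5 is trivial since (I \ Q) is a subset of I. Therefore m*(I \ Q) = 8/5.

8/5


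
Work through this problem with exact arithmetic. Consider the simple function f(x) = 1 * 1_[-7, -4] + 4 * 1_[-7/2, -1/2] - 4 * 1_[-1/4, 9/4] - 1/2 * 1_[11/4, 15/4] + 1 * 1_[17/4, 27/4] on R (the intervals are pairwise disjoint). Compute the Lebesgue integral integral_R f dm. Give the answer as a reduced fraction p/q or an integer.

For a simple function f = sum_i c_i * 1_{A_i} with disjoint A_i,
  integral f dm = sum_i c_i * m(A_i).
Lengths of the A_i:
  m(A_1) = -4 - (-7) = 3.
  m(A_2) = -1/2 - (-7/2) = 3.
  m(A_3) = 9/4 - (-1/4) = 5/2.
  m(A_4) = 15/4 - 11/4 = 1.
  m(A_5) = 27/4 - 17/4 = 5/2.
Contributions c_i * m(A_i):
  (1) * (3) = 3.
  (4) * (3) = 12.
  (-4) * (5/2) = -10.
  (-1/2) * (1) = -1/2.
  (1) * (5/2) = 5/2.
Total: 3 + 12 - 10 - 1/2 + 5/2 = 7.

7


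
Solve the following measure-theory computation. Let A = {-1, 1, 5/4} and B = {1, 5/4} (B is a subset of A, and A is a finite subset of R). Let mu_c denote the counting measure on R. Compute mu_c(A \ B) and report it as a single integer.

Counting measure assigns mu_c(E) = |E| (number of elements) when E is finite. For B subset A, A \ B is the set of elements of A not in B, so |A \ B| = |A| - |B|.
|A| = 3, |B| = 2, so mu_c(A \ B) = 3 - 2 = 1.

1


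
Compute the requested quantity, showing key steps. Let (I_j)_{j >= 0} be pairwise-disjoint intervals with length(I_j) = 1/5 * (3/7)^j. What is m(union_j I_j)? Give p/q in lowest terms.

By countable additivity of the Lebesgue measure on pairwise disjoint measurable sets,
  m(union_{j >= 0} I_j) = sum_{j >= 0} m(I_j) = sum_{j >= 0} a * r^j,
  with a = 1/5 and r = 3/7.
Since 0 < r = 3/7 < 1, the geometric series converges:
  sum_{j >= 0} a * r^j = a / (1 - r).
  = 1/5 / (1 - 3/7)
  = 1/5 / (4/7)
  = 7/20.

7/20


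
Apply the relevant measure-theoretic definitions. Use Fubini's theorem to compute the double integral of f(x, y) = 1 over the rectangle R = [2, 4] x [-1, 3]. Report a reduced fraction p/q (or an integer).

f(x, y) is a tensor product of a function of x and a function of y, and both factors are bounded continuous (hence Lebesgue integrable) on the rectangle, so Fubini's theorem applies:
  integral_R f d(m x m) = (integral_a1^b1 1 dx) * (integral_a2^b2 1 dy).
Inner integral in x: integral_{2}^{4} 1 dx = (4^1 - 2^1)/1
  = 2.
Inner integral in y: integral_{-1}^{3} 1 dy = (3^1 - (-1)^1)/1
  = 4.
Product: (2) * (4) = 8.

8


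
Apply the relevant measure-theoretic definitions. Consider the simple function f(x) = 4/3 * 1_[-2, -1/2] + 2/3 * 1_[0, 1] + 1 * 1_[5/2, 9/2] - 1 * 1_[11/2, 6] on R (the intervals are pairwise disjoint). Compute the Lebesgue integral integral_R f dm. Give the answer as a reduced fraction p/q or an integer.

For a simple function f = sum_i c_i * 1_{A_i} with disjoint A_i,
  integral f dm = sum_i c_i * m(A_i).
Lengths of the A_i:
  m(A_1) = -1/2 - (-2) = 3/2.
  m(A_2) = 1 - 0 = 1.
  m(A_3) = 9/2 - 5/2 = 2.
  m(A_4) = 6 - 11/2 = 1/2.
Contributions c_i * m(A_i):
  (4/3) * (3/2) = 2.
  (2/3) * (1) = 2/3.
  (1) * (2) = 2.
  (-1) * (1/2) = -1/2.
Total: 2 + 2/3 + 2 - 1/2 = 25/6.

25/6


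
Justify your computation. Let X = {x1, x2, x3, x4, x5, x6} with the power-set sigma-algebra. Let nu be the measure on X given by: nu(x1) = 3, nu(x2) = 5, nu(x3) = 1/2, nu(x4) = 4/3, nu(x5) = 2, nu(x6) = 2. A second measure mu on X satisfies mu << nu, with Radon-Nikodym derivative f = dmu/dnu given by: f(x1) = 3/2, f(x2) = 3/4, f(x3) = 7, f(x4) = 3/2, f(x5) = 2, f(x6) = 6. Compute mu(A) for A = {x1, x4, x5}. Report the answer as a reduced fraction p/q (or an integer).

By the defining property of the Radon-Nikodym derivative, for every measurable set A,
  mu(A) = integral_A f dnu.
Since nu is a discrete measure concentrated on the atoms of X, the integral over A reduces to the sum
  mu(A) = sum_{x in A} f(x) * nu({x}).
Computing each term:
  x1: f(x1) * nu(x1) = 3/2 * 3 = 9/2.
  x4: f(x4) * nu(x4) = 3/2 * 4/3 = 2.
  x5: f(x5) * nu(x5) = 2 * 2 = 4.
Summing: mu(A) = 9/2 + 2 + 4 = 21/2.

21/2


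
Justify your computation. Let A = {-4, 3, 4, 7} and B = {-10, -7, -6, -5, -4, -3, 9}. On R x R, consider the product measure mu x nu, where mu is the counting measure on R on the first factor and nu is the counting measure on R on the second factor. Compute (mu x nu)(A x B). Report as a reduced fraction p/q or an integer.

For a measurable rectangle A x B, the product measure satisfies
  (mu x nu)(A x B) = mu(A) * nu(B).
  mu(A) = 4.
  nu(B) = 7.
  (mu x nu)(A x B) = 4 * 7 = 28.

28


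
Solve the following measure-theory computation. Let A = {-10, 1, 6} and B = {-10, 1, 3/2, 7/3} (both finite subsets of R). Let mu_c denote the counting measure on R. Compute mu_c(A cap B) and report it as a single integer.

Counting measure on a finite set equals cardinality. mu_c(A cap B) = |A cap B| (elements appearing in both).
Enumerating the elements of A that also lie in B gives 2 element(s).
So mu_c(A cap B) = 2.

2


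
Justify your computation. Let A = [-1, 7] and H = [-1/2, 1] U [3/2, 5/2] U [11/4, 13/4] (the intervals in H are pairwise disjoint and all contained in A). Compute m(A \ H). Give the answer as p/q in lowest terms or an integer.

The ambient interval has length m(A) = 7 - (-1) = 8.
Since the holes are disjoint and sit inside A, by finite additivity
  m(H) = sum_i (b_i - a_i), and m(A \ H) = m(A) - m(H).
Computing the hole measures:
  m(H_1) = 1 - (-1/2) = 3/2.
  m(H_2) = 5/2 - 3/2 = 1.
  m(H_3) = 13/4 - 11/4 = 1/2.
Summed: m(H) = 3/2 + 1 + 1/2 = 3.
So m(A \ H) = 8 - 3 = 5.

5


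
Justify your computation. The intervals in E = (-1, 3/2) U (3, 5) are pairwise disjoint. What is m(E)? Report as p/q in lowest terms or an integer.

For pairwise disjoint intervals, m(union_i I_i) = sum_i m(I_i),
and m is invariant under swapping open/closed endpoints (single points have measure 0).
So m(E) = sum_i (b_i - a_i).
  I_1 has length 3/2 - (-1) = 5/2.
  I_2 has length 5 - 3 = 2.
Summing:
  m(E) = 5/2 + 2 = 9/2.

9/2


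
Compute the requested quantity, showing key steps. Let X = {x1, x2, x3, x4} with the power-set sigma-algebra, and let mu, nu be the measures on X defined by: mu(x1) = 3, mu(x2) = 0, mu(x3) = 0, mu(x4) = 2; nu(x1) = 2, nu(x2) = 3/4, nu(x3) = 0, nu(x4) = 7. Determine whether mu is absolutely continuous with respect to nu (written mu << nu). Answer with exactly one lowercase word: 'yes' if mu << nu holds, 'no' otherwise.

mu << nu means: every nu-null measurable set is also mu-null; equivalently, for every atom x, if nu({x}) = 0 then mu({x}) = 0.
Checking each atom:
  x1: nu = 2 > 0 -> no constraint.
  x2: nu = 3/4 > 0 -> no constraint.
  x3: nu = 0, mu = 0 -> consistent with mu << nu.
  x4: nu = 7 > 0 -> no constraint.
No atom violates the condition. Therefore mu << nu.

yes


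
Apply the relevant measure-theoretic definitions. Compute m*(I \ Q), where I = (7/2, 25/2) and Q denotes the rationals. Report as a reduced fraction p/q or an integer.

The interval I = (7/2, 25/2) has m(I) = 25/2 - 7/2 = 9 (endpoints are measure-zero, so open/closed/half-open agree). Write I = (I cap Q) u (I \ Q). The rationals in I are countable, so m*(I cap Q) = 0 (cover each rational by intervals whose total length is arbitrarily small). By countable subadditivity m*(I) <= m*(I cap Q) + m*(I \ Q), hence m*(I \ Q) >= m(I) = 9. The reverse inequality m*(I \ Q) <= m*(I) = 9 is trivial since (I \ Q) is a subset of I. Therefore m*(I \ Q) = 9.

9


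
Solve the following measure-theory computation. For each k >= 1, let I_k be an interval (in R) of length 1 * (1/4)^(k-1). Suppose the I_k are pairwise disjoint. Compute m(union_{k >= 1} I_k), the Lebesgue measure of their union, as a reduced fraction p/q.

By countable additivity of the Lebesgue measure on pairwise disjoint measurable sets,
  m(union_{k >= 1} I_k) = sum_{k >= 1} m(I_k) = sum_{k >= 1} a * r^(k-1),
  with a = 1 and r = 1/4.
Since 0 < r = 1/4 < 1, the geometric series converges:
  sum_{k >= 1} a * r^(k-1) = a / (1 - r).
  = 1 / (1 - 1/4)
  = 1 / (3/4)
  = 4/3.

4/3


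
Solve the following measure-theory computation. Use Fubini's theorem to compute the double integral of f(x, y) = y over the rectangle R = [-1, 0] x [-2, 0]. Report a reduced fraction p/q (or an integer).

f(x, y) is a tensor product of a function of x and a function of y, and both factors are bounded continuous (hence Lebesgue integrable) on the rectangle, so Fubini's theorem applies:
  integral_R f d(m x m) = (integral_a1^b1 1 dx) * (integral_a2^b2 y dy).
Inner integral in x: integral_{-1}^{0} 1 dx = (0^1 - (-1)^1)/1
  = 1.
Inner integral in y: integral_{-2}^{0} y dy = (0^2 - (-2)^2)/2
  = -2.
Product: (1) * (-2) = -2.

-2


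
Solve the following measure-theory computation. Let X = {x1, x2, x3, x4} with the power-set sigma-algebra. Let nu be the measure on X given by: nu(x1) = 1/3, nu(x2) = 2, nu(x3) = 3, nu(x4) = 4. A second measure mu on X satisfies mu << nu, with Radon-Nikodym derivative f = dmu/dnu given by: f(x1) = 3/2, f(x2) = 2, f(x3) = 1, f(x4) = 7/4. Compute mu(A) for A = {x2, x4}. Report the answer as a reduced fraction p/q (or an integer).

By the defining property of the Radon-Nikodym derivative, for every measurable set A,
  mu(A) = integral_A f dnu.
Since nu is a discrete measure concentrated on the atoms of X, the integral over A reduces to the sum
  mu(A) = sum_{x in A} f(x) * nu({x}).
Computing each term:
  x2: f(x2) * nu(x2) = 2 * 2 = 4.
  x4: f(x4) * nu(x4) = 7/4 * 4 = 7.
Summing: mu(A) = 4 + 7 = 11.

11


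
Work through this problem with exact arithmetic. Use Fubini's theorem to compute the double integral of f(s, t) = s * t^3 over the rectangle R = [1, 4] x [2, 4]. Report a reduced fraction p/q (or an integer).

f(s, t) is a tensor product of a function of s and a function of t, and both factors are bounded continuous (hence Lebesgue integrable) on the rectangle, so Fubini's theorem applies:
  integral_R f d(m x m) = (integral_a1^b1 s ds) * (integral_a2^b2 t^3 dt).
Inner integral in s: integral_{1}^{4} s ds = (4^2 - 1^2)/2
  = 15/2.
Inner integral in t: integral_{2}^{4} t^3 dt = (4^4 - 2^4)/4
  = 60.
Product: (15/2) * (60) = 450.

450


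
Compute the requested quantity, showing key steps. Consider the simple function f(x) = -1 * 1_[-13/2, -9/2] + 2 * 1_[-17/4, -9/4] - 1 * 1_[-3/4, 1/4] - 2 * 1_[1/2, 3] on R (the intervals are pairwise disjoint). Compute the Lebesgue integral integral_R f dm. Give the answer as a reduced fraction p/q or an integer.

For a simple function f = sum_i c_i * 1_{A_i} with disjoint A_i,
  integral f dm = sum_i c_i * m(A_i).
Lengths of the A_i:
  m(A_1) = -9/2 - (-13/2) = 2.
  m(A_2) = -9/4 - (-17/4) = 2.
  m(A_3) = 1/4 - (-3/4) = 1.
  m(A_4) = 3 - 1/2 = 5/2.
Contributions c_i * m(A_i):
  (-1) * (2) = -2.
  (2) * (2) = 4.
  (-1) * (1) = -1.
  (-2) * (5/2) = -5.
Total: -2 + 4 - 1 - 5 = -4.

-4


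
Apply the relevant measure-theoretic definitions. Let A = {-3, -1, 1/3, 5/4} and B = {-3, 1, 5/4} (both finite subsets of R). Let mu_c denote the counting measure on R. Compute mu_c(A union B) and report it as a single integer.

Counting measure on a finite set equals cardinality. By inclusion-exclusion, |A union B| = |A| + |B| - |A cap B|.
|A| = 4, |B| = 3, |A cap B| = 2.
So mu_c(A union B) = 4 + 3 - 2 = 5.

5


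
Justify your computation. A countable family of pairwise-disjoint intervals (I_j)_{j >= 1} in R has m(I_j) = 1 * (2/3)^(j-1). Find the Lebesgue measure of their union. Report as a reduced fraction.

By countable additivity of the Lebesgue measure on pairwise disjoint measurable sets,
  m(union_{j >= 1} I_j) = sum_{j >= 1} m(I_j) = sum_{j >= 1} a * r^(j-1),
  with a = 1 and r = 2/3.
Since 0 < r = 2/3 < 1, the geometric series converges:
  sum_{j >= 1} a * r^(j-1) = a / (1 - r).
  = 1 / (1 - 2/3)
  = 1 / (1/3)
  = 3.

3


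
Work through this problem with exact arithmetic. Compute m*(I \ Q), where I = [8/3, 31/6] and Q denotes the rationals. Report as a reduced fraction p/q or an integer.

The interval I = [8/3, 31/6] has m(I) = 31/6 - 8/3 = 5/2 (endpoints are measure-zero, so open/closed/half-open agree). Write I = (I cap Q) u (I \ Q). The rationals in I are countable, so m*(I cap Q) = 0 (cover each rational by intervals whose total length is arbitrarily small). By countable subadditivity m*(I) <= m*(I cap Q) + m*(I \ Q), hence m*(I \ Q) >= m(I) = 5/2. The reverse inequality m*(I \ Q) <= m*(I) = 5/2 is trivial since (I \ Q) is a subset of I. Therefore m*(I \ Q) = 5/2.

5/2


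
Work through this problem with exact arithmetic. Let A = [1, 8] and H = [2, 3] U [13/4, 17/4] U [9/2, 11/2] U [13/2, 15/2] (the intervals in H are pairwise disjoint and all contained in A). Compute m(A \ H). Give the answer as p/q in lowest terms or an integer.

The ambient interval has length m(A) = 8 - 1 = 7.
Since the holes are disjoint and sit inside A, by finite additivity
  m(H) = sum_i (b_i - a_i), and m(A \ H) = m(A) - m(H).
Computing the hole measures:
  m(H_1) = 3 - 2 = 1.
  m(H_2) = 17/4 - 13/4 = 1.
  m(H_3) = 11/2 - 9/2 = 1.
  m(H_4) = 15/2 - 13/2 = 1.
Summed: m(H) = 1 + 1 + 1 + 1 = 4.
So m(A \ H) = 7 - 4 = 3.

3


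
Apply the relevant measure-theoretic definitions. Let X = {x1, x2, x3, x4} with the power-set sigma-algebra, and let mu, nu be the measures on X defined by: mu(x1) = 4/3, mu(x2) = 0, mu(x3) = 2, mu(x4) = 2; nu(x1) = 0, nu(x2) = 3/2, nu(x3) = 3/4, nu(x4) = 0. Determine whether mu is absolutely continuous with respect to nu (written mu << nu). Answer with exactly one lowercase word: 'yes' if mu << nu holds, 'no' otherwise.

mu << nu means: every nu-null measurable set is also mu-null; equivalently, for every atom x, if nu({x}) = 0 then mu({x}) = 0.
Checking each atom:
  x1: nu = 0, mu = 4/3 > 0 -> violates mu << nu.
  x2: nu = 3/2 > 0 -> no constraint.
  x3: nu = 3/4 > 0 -> no constraint.
  x4: nu = 0, mu = 2 > 0 -> violates mu << nu.
The atom(s) x1, x4 violate the condition (nu = 0 but mu > 0). Therefore mu is NOT absolutely continuous w.r.t. nu.

no


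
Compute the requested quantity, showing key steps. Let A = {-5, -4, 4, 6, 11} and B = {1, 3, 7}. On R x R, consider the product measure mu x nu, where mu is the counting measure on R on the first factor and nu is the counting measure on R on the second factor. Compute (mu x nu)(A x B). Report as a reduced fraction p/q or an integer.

For a measurable rectangle A x B, the product measure satisfies
  (mu x nu)(A x B) = mu(A) * nu(B).
  mu(A) = 5.
  nu(B) = 3.
  (mu x nu)(A x B) = 5 * 3 = 15.

15


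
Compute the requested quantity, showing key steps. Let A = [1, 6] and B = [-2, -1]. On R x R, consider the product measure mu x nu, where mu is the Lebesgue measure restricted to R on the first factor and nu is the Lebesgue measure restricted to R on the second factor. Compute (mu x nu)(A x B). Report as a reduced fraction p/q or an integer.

For a measurable rectangle A x B, the product measure satisfies
  (mu x nu)(A x B) = mu(A) * nu(B).
  mu(A) = 5.
  nu(B) = 1.
  (mu x nu)(A x B) = 5 * 1 = 5.

5


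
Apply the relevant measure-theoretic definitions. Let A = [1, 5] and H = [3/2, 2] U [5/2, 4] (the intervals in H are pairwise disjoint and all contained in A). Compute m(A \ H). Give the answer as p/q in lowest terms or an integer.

The ambient interval has length m(A) = 5 - 1 = 4.
Since the holes are disjoint and sit inside A, by finite additivity
  m(H) = sum_i (b_i - a_i), and m(A \ H) = m(A) - m(H).
Computing the hole measures:
  m(H_1) = 2 - 3/2 = 1/2.
  m(H_2) = 4 - 5/2 = 3/2.
Summed: m(H) = 1/2 + 3/2 = 2.
So m(A \ H) = 4 - 2 = 2.

2


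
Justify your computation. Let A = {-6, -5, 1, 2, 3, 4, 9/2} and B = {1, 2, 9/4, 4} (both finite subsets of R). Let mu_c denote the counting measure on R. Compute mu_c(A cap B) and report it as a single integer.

Counting measure on a finite set equals cardinality. mu_c(A cap B) = |A cap B| (elements appearing in both).
Enumerating the elements of A that also lie in B gives 3 element(s).
So mu_c(A cap B) = 3.

3


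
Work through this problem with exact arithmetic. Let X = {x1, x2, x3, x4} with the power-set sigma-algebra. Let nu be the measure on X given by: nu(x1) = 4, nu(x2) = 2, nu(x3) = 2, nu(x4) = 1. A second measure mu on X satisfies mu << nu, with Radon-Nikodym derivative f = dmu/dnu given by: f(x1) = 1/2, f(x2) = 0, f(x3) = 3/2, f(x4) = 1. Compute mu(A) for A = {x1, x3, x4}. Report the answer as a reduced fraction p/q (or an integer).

By the defining property of the Radon-Nikodym derivative, for every measurable set A,
  mu(A) = integral_A f dnu.
Since nu is a discrete measure concentrated on the atoms of X, the integral over A reduces to the sum
  mu(A) = sum_{x in A} f(x) * nu({x}).
Computing each term:
  x1: f(x1) * nu(x1) = 1/2 * 4 = 2.
  x3: f(x3) * nu(x3) = 3/2 * 2 = 3.
  x4: f(x4) * nu(x4) = 1 * 1 = 1.
Summing: mu(A) = 2 + 3 + 1 = 6.

6


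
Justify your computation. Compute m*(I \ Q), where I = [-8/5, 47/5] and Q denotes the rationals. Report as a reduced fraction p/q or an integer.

The interval I = [-8/5, 47/5] has m(I) = 47/5 - (-8/5) = 11 (endpoints are measure-zero, so open/closed/half-open agree). Write I = (I cap Q) u (I \ Q). The rationals in I are countable, so m*(I cap Q) = 0 (cover each rational by intervals whose total length is arbitrarily small). By countable subadditivity m*(I) <= m*(I cap Q) + m*(I \ Q), hence m*(I \ Q) >= m(I) = 11. The reverse inequality m*(I \ Q) <= m*(I) = 11 is trivial since (I \ Q) is a subset of I. Therefore m*(I \ Q) = 11.

11


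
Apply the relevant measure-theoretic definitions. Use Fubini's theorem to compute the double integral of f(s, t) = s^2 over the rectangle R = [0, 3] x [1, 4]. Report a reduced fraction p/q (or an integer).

f(s, t) is a tensor product of a function of s and a function of t, and both factors are bounded continuous (hence Lebesgue integrable) on the rectangle, so Fubini's theorem applies:
  integral_R f d(m x m) = (integral_a1^b1 s^2 ds) * (integral_a2^b2 1 dt).
Inner integral in s: integral_{0}^{3} s^2 ds = (3^3 - 0^3)/3
  = 9.
Inner integral in t: integral_{1}^{4} 1 dt = (4^1 - 1^1)/1
  = 3.
Product: (9) * (3) = 27.

27


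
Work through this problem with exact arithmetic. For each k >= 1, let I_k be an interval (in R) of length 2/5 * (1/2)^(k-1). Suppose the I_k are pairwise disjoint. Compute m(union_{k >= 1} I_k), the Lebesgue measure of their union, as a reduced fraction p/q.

By countable additivity of the Lebesgue measure on pairwise disjoint measurable sets,
  m(union_{k >= 1} I_k) = sum_{k >= 1} m(I_k) = sum_{k >= 1} a * r^(k-1),
  with a = 2/5 and r = 1/2.
Since 0 < r = 1/2 < 1, the geometric series converges:
  sum_{k >= 1} a * r^(k-1) = a / (1 - r).
  = 2/5 / (1 - 1/2)
  = 2/5 / (1/2)
  = 4/5.

4/5


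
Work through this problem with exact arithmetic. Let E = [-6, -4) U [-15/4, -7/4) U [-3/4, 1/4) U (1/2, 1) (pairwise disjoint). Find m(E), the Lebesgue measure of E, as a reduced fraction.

For pairwise disjoint intervals, m(union_i I_i) = sum_i m(I_i),
and m is invariant under swapping open/closed endpoints (single points have measure 0).
So m(E) = sum_i (b_i - a_i).
  I_1 has length -4 - (-6) = 2.
  I_2 has length -7/4 - (-15/4) = 2.
  I_3 has length 1/4 - (-3/4) = 1.
  I_4 has length 1 - 1/2 = 1/2.
Summing:
  m(E) = 2 + 2 + 1 + 1/2 = 11/2.

11/2


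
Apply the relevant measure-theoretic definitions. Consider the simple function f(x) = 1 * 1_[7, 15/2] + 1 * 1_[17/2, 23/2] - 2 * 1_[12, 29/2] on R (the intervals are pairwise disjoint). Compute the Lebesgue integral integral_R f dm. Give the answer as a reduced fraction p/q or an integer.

For a simple function f = sum_i c_i * 1_{A_i} with disjoint A_i,
  integral f dm = sum_i c_i * m(A_i).
Lengths of the A_i:
  m(A_1) = 15/2 - 7 = 1/2.
  m(A_2) = 23/2 - 17/2 = 3.
  m(A_3) = 29/2 - 12 = 5/2.
Contributions c_i * m(A_i):
  (1) * (1/2) = 1/2.
  (1) * (3) = 3.
  (-2) * (5/2) = -5.
Total: 1/2 + 3 - 5 = -3/2.

-3/2


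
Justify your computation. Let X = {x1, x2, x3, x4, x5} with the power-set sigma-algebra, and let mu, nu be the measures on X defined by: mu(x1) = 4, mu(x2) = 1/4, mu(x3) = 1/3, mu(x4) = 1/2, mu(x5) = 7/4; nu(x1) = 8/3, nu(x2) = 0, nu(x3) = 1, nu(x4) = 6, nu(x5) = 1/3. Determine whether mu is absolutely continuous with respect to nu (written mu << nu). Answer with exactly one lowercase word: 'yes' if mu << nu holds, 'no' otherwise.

mu << nu means: every nu-null measurable set is also mu-null; equivalently, for every atom x, if nu({x}) = 0 then mu({x}) = 0.
Checking each atom:
  x1: nu = 8/3 > 0 -> no constraint.
  x2: nu = 0, mu = 1/4 > 0 -> violates mu << nu.
  x3: nu = 1 > 0 -> no constraint.
  x4: nu = 6 > 0 -> no constraint.
  x5: nu = 1/3 > 0 -> no constraint.
The atom(s) x2 violate the condition (nu = 0 but mu > 0). Therefore mu is NOT absolutely continuous w.r.t. nu.

no


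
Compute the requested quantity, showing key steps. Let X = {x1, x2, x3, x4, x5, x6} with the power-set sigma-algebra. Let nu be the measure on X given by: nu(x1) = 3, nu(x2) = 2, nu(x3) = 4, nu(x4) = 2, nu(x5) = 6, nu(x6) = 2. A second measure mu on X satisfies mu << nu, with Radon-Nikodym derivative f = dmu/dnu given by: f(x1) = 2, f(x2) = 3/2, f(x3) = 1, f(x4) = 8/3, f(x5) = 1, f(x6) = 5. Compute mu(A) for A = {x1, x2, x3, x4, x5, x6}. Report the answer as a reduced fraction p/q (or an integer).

By the defining property of the Radon-Nikodym derivative, for every measurable set A,
  mu(A) = integral_A f dnu.
Since nu is a discrete measure concentrated on the atoms of X, the integral over A reduces to the sum
  mu(A) = sum_{x in A} f(x) * nu({x}).
Computing each term:
  x1: f(x1) * nu(x1) = 2 * 3 = 6.
  x2: f(x2) * nu(x2) = 3/2 * 2 = 3.
  x3: f(x3) * nu(x3) = 1 * 4 = 4.
  x4: f(x4) * nu(x4) = 8/3 * 2 = 16/3.
  x5: f(x5) * nu(x5) = 1 * 6 = 6.
  x6: f(x6) * nu(x6) = 5 * 2 = 10.
Summing: mu(A) = 6 + 3 + 4 + 16/3 + 6 + 10 = 103/3.

103/3


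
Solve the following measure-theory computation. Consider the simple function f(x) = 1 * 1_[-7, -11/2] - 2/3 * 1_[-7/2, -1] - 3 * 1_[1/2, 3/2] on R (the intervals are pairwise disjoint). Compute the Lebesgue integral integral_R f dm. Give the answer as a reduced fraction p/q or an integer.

For a simple function f = sum_i c_i * 1_{A_i} with disjoint A_i,
  integral f dm = sum_i c_i * m(A_i).
Lengths of the A_i:
  m(A_1) = -11/2 - (-7) = 3/2.
  m(A_2) = -1 - (-7/2) = 5/2.
  m(A_3) = 3/2 - 1/2 = 1.
Contributions c_i * m(A_i):
  (1) * (3/2) = 3/2.
  (-2/3) * (5/2) = -5/3.
  (-3) * (1) = -3.
Total: 3/2 - 5/3 - 3 = -19/6.

-19/6


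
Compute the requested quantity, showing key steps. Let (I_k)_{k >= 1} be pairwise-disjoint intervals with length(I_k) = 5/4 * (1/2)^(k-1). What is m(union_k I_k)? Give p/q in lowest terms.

By countable additivity of the Lebesgue measure on pairwise disjoint measurable sets,
  m(union_{k >= 1} I_k) = sum_{k >= 1} m(I_k) = sum_{k >= 1} a * r^(k-1),
  with a = 5/4 and r = 1/2.
Since 0 < r = 1/2 < 1, the geometric series converges:
  sum_{k >= 1} a * r^(k-1) = a / (1 - r).
  = 5/4 / (1 - 1/2)
  = 5/4 / (1/2)
  = 5/2.

5/2


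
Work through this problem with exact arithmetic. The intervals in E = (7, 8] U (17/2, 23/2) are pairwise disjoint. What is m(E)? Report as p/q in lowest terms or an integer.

For pairwise disjoint intervals, m(union_i I_i) = sum_i m(I_i),
and m is invariant under swapping open/closed endpoints (single points have measure 0).
So m(E) = sum_i (b_i - a_i).
  I_1 has length 8 - 7 = 1.
  I_2 has length 23/2 - 17/2 = 3.
Summing:
  m(E) = 1 + 3 = 4.

4


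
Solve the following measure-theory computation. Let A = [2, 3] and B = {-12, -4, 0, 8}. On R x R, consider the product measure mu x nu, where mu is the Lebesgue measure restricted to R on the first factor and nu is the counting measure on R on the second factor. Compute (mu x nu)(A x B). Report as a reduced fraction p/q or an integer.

For a measurable rectangle A x B, the product measure satisfies
  (mu x nu)(A x B) = mu(A) * nu(B).
  mu(A) = 1.
  nu(B) = 4.
  (mu x nu)(A x B) = 1 * 4 = 4.

4


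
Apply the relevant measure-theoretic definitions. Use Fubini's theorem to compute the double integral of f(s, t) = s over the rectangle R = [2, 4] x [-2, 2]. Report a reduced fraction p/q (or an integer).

f(s, t) is a tensor product of a function of s and a function of t, and both factors are bounded continuous (hence Lebesgue integrable) on the rectangle, so Fubini's theorem applies:
  integral_R f d(m x m) = (integral_a1^b1 s ds) * (integral_a2^b2 1 dt).
Inner integral in s: integral_{2}^{4} s ds = (4^2 - 2^2)/2
  = 6.
Inner integral in t: integral_{-2}^{2} 1 dt = (2^1 - (-2)^1)/1
  = 4.
Product: (6) * (4) = 24.

24


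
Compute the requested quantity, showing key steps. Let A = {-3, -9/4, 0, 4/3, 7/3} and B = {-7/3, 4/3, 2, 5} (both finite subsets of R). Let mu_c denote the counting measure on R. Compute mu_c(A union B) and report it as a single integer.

Counting measure on a finite set equals cardinality. By inclusion-exclusion, |A union B| = |A| + |B| - |A cap B|.
|A| = 5, |B| = 4, |A cap B| = 1.
So mu_c(A union B) = 5 + 4 - 1 = 8.

8


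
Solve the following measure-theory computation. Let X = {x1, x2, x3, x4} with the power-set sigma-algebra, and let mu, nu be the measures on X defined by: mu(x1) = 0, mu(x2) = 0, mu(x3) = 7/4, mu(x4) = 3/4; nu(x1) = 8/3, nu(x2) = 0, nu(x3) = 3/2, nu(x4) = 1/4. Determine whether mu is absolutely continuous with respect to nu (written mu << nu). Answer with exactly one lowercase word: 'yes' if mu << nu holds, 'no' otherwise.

mu << nu means: every nu-null measurable set is also mu-null; equivalently, for every atom x, if nu({x}) = 0 then mu({x}) = 0.
Checking each atom:
  x1: nu = 8/3 > 0 -> no constraint.
  x2: nu = 0, mu = 0 -> consistent with mu << nu.
  x3: nu = 3/2 > 0 -> no constraint.
  x4: nu = 1/4 > 0 -> no constraint.
No atom violates the condition. Therefore mu << nu.

yes


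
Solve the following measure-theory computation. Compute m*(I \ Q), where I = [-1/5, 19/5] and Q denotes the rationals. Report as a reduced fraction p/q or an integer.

The interval I = [-1/5, 19/5] has m(I) = 19/5 - (-1/5) = 4 (endpoints are measure-zero, so open/closed/half-open agree). Write I = (I cap Q) u (I \ Q). The rationals in I are countable, so m*(I cap Q) = 0 (cover each rational by intervals whose total length is arbitrarily small). By countable subadditivity m*(I) <= m*(I cap Q) + m*(I \ Q), hence m*(I \ Q) >= m(I) = 4. The reverse inequality m*(I \ Q) <= m*(I) = 4 is trivial since (I \ Q) is a subset of I. Therefore m*(I \ Q) = 4.

4


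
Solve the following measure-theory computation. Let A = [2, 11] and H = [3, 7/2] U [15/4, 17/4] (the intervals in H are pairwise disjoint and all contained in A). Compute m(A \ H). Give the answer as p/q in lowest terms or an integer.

The ambient interval has length m(A) = 11 - 2 = 9.
Since the holes are disjoint and sit inside A, by finite additivity
  m(H) = sum_i (b_i - a_i), and m(A \ H) = m(A) - m(H).
Computing the hole measures:
  m(H_1) = 7/2 - 3 = 1/2.
  m(H_2) = 17/4 - 15/4 = 1/2.
Summed: m(H) = 1/2 + 1/2 = 1.
So m(A \ H) = 9 - 1 = 8.

8


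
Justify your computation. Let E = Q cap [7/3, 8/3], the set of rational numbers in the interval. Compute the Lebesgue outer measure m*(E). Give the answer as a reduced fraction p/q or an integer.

The set Q cap [7/3, 8/3] is countable (a subset of the countable set Q). Lebesgue outer measure of any countable set is 0: each singleton {q} has m*({q}) = 0, and by countable subadditivity m*(union_k {q_k}) <= sum_k m*({q_k}) = sum_k 0 = 0. The reverse inequality m*(E) >= 0 is automatic. So m*(Q cap [7/3, 8/3]) = 0.

0


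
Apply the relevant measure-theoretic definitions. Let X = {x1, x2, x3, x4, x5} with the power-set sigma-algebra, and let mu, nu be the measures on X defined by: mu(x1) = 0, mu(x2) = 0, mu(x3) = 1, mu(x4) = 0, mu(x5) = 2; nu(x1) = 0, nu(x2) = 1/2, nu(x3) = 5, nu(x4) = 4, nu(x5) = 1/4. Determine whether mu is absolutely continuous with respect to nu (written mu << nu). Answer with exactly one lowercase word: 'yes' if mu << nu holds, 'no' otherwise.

mu << nu means: every nu-null measurable set is also mu-null; equivalently, for every atom x, if nu({x}) = 0 then mu({x}) = 0.
Checking each atom:
  x1: nu = 0, mu = 0 -> consistent with mu << nu.
  x2: nu = 1/2 > 0 -> no constraint.
  x3: nu = 5 > 0 -> no constraint.
  x4: nu = 4 > 0 -> no constraint.
  x5: nu = 1/4 > 0 -> no constraint.
No atom violates the condition. Therefore mu << nu.

yes


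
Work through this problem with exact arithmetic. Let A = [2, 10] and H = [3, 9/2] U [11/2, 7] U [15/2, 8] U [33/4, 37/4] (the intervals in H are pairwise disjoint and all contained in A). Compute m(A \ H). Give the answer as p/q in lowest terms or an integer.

The ambient interval has length m(A) = 10 - 2 = 8.
Since the holes are disjoint and sit inside A, by finite additivity
  m(H) = sum_i (b_i - a_i), and m(A \ H) = m(A) - m(H).
Computing the hole measures:
  m(H_1) = 9/2 - 3 = 3/2.
  m(H_2) = 7 - 11/2 = 3/2.
  m(H_3) = 8 - 15/2 = 1/2.
  m(H_4) = 37/4 - 33/4 = 1.
Summed: m(H) = 3/2 + 3/2 + 1/2 + 1 = 9/2.
So m(A \ H) = 8 - 9/2 = 7/2.

7/2


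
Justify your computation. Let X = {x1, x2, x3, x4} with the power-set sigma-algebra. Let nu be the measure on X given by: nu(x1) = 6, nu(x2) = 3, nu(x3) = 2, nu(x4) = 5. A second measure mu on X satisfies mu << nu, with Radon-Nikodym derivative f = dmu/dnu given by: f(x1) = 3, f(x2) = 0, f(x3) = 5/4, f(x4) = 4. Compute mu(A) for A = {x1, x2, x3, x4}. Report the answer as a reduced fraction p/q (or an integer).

By the defining property of the Radon-Nikodym derivative, for every measurable set A,
  mu(A) = integral_A f dnu.
Since nu is a discrete measure concentrated on the atoms of X, the integral over A reduces to the sum
  mu(A) = sum_{x in A} f(x) * nu({x}).
Computing each term:
  x1: f(x1) * nu(x1) = 3 * 6 = 18.
  x2: f(x2) * nu(x2) = 0 * 3 = 0.
  x3: f(x3) * nu(x3) = 5/4 * 2 = 5/2.
  x4: f(x4) * nu(x4) = 4 * 5 = 20.
Summing: mu(A) = 18 + 0 + 5/2 + 20 = 81/2.

81/2


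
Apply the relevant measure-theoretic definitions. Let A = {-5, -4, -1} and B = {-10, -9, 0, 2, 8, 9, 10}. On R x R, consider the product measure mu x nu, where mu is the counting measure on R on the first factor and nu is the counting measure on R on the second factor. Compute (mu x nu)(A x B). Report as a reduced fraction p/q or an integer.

For a measurable rectangle A x B, the product measure satisfies
  (mu x nu)(A x B) = mu(A) * nu(B).
  mu(A) = 3.
  nu(B) = 7.
  (mu x nu)(A x B) = 3 * 7 = 21.

21


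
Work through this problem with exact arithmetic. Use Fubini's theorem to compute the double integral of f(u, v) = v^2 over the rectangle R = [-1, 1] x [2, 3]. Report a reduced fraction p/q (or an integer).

f(u, v) is a tensor product of a function of u and a function of v, and both factors are bounded continuous (hence Lebesgue integrable) on the rectangle, so Fubini's theorem applies:
  integral_R f d(m x m) = (integral_a1^b1 1 du) * (integral_a2^b2 v^2 dv).
Inner integral in u: integral_{-1}^{1} 1 du = (1^1 - (-1)^1)/1
  = 2.
Inner integral in v: integral_{2}^{3} v^2 dv = (3^3 - 2^3)/3
  = 19/3.
Product: (2) * (19/3) = 38/3.

38/3


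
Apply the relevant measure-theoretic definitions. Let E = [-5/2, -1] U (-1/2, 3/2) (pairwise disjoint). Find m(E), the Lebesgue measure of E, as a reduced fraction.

For pairwise disjoint intervals, m(union_i I_i) = sum_i m(I_i),
and m is invariant under swapping open/closed endpoints (single points have measure 0).
So m(E) = sum_i (b_i - a_i).
  I_1 has length -1 - (-5/2) = 3/2.
  I_2 has length 3/2 - (-1/2) = 2.
Summing:
  m(E) = 3/2 + 2 = 7/2.

7/2


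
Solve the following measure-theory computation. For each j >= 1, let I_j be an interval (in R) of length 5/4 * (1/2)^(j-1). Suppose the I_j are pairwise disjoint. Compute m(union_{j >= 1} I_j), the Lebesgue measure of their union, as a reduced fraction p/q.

By countable additivity of the Lebesgue measure on pairwise disjoint measurable sets,
  m(union_{j >= 1} I_j) = sum_{j >= 1} m(I_j) = sum_{j >= 1} a * r^(j-1),
  with a = 5/4 and r = 1/2.
Since 0 < r = 1/2 < 1, the geometric series converges:
  sum_{j >= 1} a * r^(j-1) = a / (1 - r).
  = 5/4 / (1 - 1/2)
  = 5/4 / (1/2)
  = 5/2.

5/2


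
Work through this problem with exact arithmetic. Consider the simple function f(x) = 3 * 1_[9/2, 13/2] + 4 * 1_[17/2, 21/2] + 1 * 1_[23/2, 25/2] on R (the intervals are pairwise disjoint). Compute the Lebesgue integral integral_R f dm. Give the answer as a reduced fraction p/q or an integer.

For a simple function f = sum_i c_i * 1_{A_i} with disjoint A_i,
  integral f dm = sum_i c_i * m(A_i).
Lengths of the A_i:
  m(A_1) = 13/2 - 9/2 = 2.
  m(A_2) = 21/2 - 17/2 = 2.
  m(A_3) = 25/2 - 23/2 = 1.
Contributions c_i * m(A_i):
  (3) * (2) = 6.
  (4) * (2) = 8.
  (1) * (1) = 1.
Total: 6 + 8 + 1 = 15.

15


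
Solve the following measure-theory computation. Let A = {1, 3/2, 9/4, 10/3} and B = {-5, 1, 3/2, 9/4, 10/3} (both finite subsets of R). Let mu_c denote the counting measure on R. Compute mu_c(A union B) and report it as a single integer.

Counting measure on a finite set equals cardinality. By inclusion-exclusion, |A union B| = |A| + |B| - |A cap B|.
|A| = 4, |B| = 5, |A cap B| = 4.
So mu_c(A union B) = 4 + 5 - 4 = 5.

5


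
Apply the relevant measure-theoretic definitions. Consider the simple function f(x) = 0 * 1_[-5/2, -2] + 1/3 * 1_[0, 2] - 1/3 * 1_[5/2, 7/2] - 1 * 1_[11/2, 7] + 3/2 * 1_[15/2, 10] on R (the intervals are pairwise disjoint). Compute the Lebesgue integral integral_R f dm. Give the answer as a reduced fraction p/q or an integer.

For a simple function f = sum_i c_i * 1_{A_i} with disjoint A_i,
  integral f dm = sum_i c_i * m(A_i).
Lengths of the A_i:
  m(A_1) = -2 - (-5/2) = 1/2.
  m(A_2) = 2 - 0 = 2.
  m(A_3) = 7/2 - 5/2 = 1.
  m(A_4) = 7 - 11/2 = 3/2.
  m(A_5) = 10 - 15/2 = 5/2.
Contributions c_i * m(A_i):
  (0) * (1/2) = 0.
  (1/3) * (2) = 2/3.
  (-1/3) * (1) = -1/3.
  (-1) * (3/2) = -3/2.
  (3/2) * (5/2) = 15/4.
Total: 0 + 2/3 - 1/3 - 3/2 + 15/4 = 31/12.

31/12


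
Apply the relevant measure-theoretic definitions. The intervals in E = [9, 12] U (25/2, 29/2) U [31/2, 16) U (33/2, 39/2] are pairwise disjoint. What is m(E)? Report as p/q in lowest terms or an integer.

For pairwise disjoint intervals, m(union_i I_i) = sum_i m(I_i),
and m is invariant under swapping open/closed endpoints (single points have measure 0).
So m(E) = sum_i (b_i - a_i).
  I_1 has length 12 - 9 = 3.
  I_2 has length 29/2 - 25/2 = 2.
  I_3 has length 16 - 31/2 = 1/2.
  I_4 has length 39/2 - 33/2 = 3.
Summing:
  m(E) = 3 + 2 + 1/2 + 3 = 17/2.

17/2


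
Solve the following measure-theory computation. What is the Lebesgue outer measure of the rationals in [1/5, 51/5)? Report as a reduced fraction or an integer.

Q cap [1/5, 51/5) is countable; list its elements as q_1, q_2, ... . Fix eps > 0 and cover the k-th point by an interval of length eps * 2^(-k). The cover has total length eps * sum_{k>=1} 2^(-k) = eps, so by definition of outer measure m*(Q cap [1/5, 51/5)) <= eps. Since eps was arbitrary and m* >= 0, the outer measure is 0.

0


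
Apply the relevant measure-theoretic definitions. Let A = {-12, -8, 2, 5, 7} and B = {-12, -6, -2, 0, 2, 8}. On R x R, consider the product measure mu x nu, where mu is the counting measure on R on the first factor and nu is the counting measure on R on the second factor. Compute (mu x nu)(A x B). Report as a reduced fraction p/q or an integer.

For a measurable rectangle A x B, the product measure satisfies
  (mu x nu)(A x B) = mu(A) * nu(B).
  mu(A) = 5.
  nu(B) = 6.
  (mu x nu)(A x B) = 5 * 6 = 30.

30


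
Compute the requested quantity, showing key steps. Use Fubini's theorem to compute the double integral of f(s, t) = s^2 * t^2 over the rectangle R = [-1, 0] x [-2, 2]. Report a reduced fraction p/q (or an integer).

f(s, t) is a tensor product of a function of s and a function of t, and both factors are bounded continuous (hence Lebesgue integrable) on the rectangle, so Fubini's theorem applies:
  integral_R f d(m x m) = (integral_a1^b1 s^2 ds) * (integral_a2^b2 t^2 dt).
Inner integral in s: integral_{-1}^{0} s^2 ds = (0^3 - (-1)^3)/3
  = 1/3.
Inner integral in t: integral_{-2}^{2} t^2 dt = (2^3 - (-2)^3)/3
  = 16/3.
Product: (1/3) * (16/3) = 16/9.

16/9


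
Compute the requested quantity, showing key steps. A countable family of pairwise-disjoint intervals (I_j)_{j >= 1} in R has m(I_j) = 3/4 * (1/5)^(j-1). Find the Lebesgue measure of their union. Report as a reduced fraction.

By countable additivity of the Lebesgue measure on pairwise disjoint measurable sets,
  m(union_{j >= 1} I_j) = sum_{j >= 1} m(I_j) = sum_{j >= 1} a * r^(j-1),
  with a = 3/4 and r = 1/5.
Since 0 < r = 1/5 < 1, the geometric series converges:
  sum_{j >= 1} a * r^(j-1) = a / (1 - r).
  = 3/4 / (1 - 1/5)
  = 3/4 / (4/5)
  = 15/16.

15/16


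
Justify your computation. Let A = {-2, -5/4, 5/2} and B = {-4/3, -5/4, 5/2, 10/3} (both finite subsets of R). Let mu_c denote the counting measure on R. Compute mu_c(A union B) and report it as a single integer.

Counting measure on a finite set equals cardinality. By inclusion-exclusion, |A union B| = |A| + |B| - |A cap B|.
|A| = 3, |B| = 4, |A cap B| = 2.
So mu_c(A union B) = 3 + 4 - 2 = 5.

5


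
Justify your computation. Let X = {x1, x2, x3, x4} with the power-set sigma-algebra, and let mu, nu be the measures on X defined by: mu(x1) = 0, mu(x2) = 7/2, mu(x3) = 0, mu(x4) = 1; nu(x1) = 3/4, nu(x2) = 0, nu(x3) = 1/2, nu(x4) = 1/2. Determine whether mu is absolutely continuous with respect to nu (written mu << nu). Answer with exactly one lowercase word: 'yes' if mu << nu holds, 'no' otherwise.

mu << nu means: every nu-null measurable set is also mu-null; equivalently, for every atom x, if nu({x}) = 0 then mu({x}) = 0.
Checking each atom:
  x1: nu = 3/4 > 0 -> no constraint.
  x2: nu = 0, mu = 7/2 > 0 -> violates mu << nu.
  x3: nu = 1/2 > 0 -> no constraint.
  x4: nu = 1/2 > 0 -> no constraint.
The atom(s) x2 violate the condition (nu = 0 but mu > 0). Therefore mu is NOT absolutely continuous w.r.t. nu.

no


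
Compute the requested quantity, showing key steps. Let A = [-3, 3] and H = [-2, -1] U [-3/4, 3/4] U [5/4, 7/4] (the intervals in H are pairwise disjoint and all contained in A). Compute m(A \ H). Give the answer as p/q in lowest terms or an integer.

The ambient interval has length m(A) = 3 - (-3) = 6.
Since the holes are disjoint and sit inside A, by finite additivity
  m(H) = sum_i (b_i - a_i), and m(A \ H) = m(A) - m(H).
Computing the hole measures:
  m(H_1) = -1 - (-2) = 1.
  m(H_2) = 3/4 - (-3/4) = 3/2.
  m(H_3) = 7/4 - 5/4 = 1/2.
Summed: m(H) = 1 + 3/2 + 1/2 = 3.
So m(A \ H) = 6 - 3 = 3.

3
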